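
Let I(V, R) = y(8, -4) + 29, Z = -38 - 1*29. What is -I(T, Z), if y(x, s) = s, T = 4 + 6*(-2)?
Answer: -25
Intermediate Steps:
T = -8 (T = 4 - 12 = -8)
Z = -67 (Z = -38 - 29 = -67)
I(V, R) = 25 (I(V, R) = -4 + 29 = 25)
-I(T, Z) = -1*25 = -25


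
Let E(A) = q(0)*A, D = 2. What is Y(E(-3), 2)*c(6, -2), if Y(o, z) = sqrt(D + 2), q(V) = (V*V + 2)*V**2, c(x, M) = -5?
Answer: -10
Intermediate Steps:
q(V) = V**2*(2 + V**2) (q(V) = (V**2 + 2)*V**2 = (2 + V**2)*V**2 = V**2*(2 + V**2))
E(A) = 0 (E(A) = (0**2*(2 + 0**2))*A = (0*(2 + 0))*A = (0*2)*A = 0*A = 0)
Y(o, z) = 2 (Y(o, z) = sqrt(2 + 2) = sqrt(4) = 2)
Y(E(-3), 2)*c(6, -2) = 2*(-5) = -10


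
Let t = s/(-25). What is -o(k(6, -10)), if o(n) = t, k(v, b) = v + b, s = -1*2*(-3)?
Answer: 6/25 ≈ 0.24000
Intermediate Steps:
s = 6 (s = -2*(-3) = 6)
k(v, b) = b + v
t = -6/25 (t = 6/(-25) = 6*(-1/25) = -6/25 ≈ -0.24000)
o(n) = -6/25
-o(k(6, -10)) = -1*(-6/25) = 6/25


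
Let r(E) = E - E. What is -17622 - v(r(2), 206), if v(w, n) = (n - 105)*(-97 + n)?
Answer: -28631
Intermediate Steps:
r(E) = 0
v(w, n) = (-105 + n)*(-97 + n)
-17622 - v(r(2), 206) = -17622 - (10185 + 206² - 202*206) = -17622 - (10185 + 42436 - 41612) = -17622 - 1*11009 = -17622 - 11009 = -28631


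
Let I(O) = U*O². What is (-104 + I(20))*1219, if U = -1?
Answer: -614376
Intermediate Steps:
I(O) = -O²
(-104 + I(20))*1219 = (-104 - 1*20²)*1219 = (-104 - 1*400)*1219 = (-104 - 400)*1219 = -504*1219 = -614376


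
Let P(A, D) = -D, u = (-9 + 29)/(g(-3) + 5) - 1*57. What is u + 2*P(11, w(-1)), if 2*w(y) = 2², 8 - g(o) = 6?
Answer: -407/7 ≈ -58.143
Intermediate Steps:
g(o) = 2 (g(o) = 8 - 1*6 = 8 - 6 = 2)
w(y) = 2 (w(y) = (½)*2² = (½)*4 = 2)
u = -379/7 (u = (-9 + 29)/(2 + 5) - 1*57 = 20/7 - 57 = -379/7 ≈ -54.143)
u + 2*P(11, w(-1)) = -379/7 + 2*(-1*2) = -379/7 + 2*(-2) = -379/7 - 4 = -407/7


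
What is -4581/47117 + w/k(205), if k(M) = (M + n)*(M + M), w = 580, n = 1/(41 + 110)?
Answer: -2700768095/29900353966 ≈ -0.090326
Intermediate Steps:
n = 1/151 ≈ 0.0066225
k(M) = 2*M*(1/151 + M) (k(M) = (M + 1/151)*(M + M) = (1/151 + M)*(2*M) = 2*M*(1/151 + M))
-4581/47117 + w/k(205) = -4581/47117 + 580/(((2/151)*205*(1 + 151*205))) = -4581*1/47117 + 580/(((2/151)*205*(1 + 30955))) = -4581/47117 + 580/(((2/151)*205*30956)) = -4581/47117 + 580/(12691960/151) = -4581/47117 + 580*(151/12691960) = -4581/47117 + 4379/634598 = -2700768095/29900353966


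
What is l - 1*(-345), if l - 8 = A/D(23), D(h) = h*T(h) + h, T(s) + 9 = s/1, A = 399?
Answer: 40728/115 ≈ 354.16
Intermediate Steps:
T(s) = -9 + s (T(s) = -9 + s/1 = -9 + s*1 = -9 + s)
D(h) = h + h*(-9 + h) (D(h) = h*(-9 + h) + h = h + h*(-9 + h))
l = 1053/115 (l = 8 + 399/((23*(-8 + 23))) = 8 + 399/((23*15)) = 8 + 399/345 = 8 + 399*(1/345) = 8 + 133/115 = 1053/115 ≈ 9.1565)
l - 1*(-345) = 1053/115 - 1*(-345) = 1053/115 + 345 = 40728/115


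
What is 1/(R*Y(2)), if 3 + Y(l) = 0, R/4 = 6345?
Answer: -1/76140 ≈ -1.3134e-5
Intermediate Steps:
R = 25380 (R = 4*6345 = 25380)
Y(l) = -3 (Y(l) = -3 + 0 = -3)
1/(R*Y(2)) = 1/(25380*(-3)) = 1/(-76140) = -1/76140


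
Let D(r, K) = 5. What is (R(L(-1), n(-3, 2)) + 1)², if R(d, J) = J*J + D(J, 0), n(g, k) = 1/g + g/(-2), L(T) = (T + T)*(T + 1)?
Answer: 70225/1296 ≈ 54.186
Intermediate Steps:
L(T) = 2*T*(1 + T) (L(T) = (2*T)*(1 + T) = 2*T*(1 + T))
n(g, k) = 1/g - g/2 (n(g, k) = 1/g + g*(-½) = 1/g - g/2)
R(d, J) = 5 + J² (R(d, J) = J*J + 5 = J² + 5 = 5 + J²)
(R(L(-1), n(-3, 2)) + 1)² = ((5 + (1/(-3) - ½*(-3))²) + 1)² = ((5 + (-⅓ + 3/2)²) + 1)² = ((5 + (7/6)²) + 1)² = ((5 + 49/36) + 1)² = (229/36 + 1)² = (265/36)² = 70225/1296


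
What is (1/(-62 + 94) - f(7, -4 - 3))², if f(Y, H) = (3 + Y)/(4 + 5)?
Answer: 96721/82944 ≈ 1.1661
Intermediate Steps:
f(Y, H) = ⅓ + Y/9 (f(Y, H) = (3 + Y)/9 = (3 + Y)*(⅑) = ⅓ + Y/9)
(1/(-62 + 94) - f(7, -4 - 3))² = (1/(-62 + 94) - (⅓ + (⅑)*7))² = (1/32 - (⅓ + 7/9))² = (1/32 - 1*10/9)² = (1/32 - 10/9)² = (-311/288)² = 96721/82944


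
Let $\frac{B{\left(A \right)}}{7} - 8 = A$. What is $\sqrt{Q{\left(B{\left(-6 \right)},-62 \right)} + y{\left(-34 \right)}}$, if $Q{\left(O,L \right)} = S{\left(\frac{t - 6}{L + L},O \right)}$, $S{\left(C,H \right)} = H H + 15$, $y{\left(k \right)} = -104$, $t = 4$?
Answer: $\sqrt{107} \approx 10.344$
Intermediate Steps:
$B{\left(A \right)} = 56 + 7 A$
$S{\left(C,H \right)} = 15 + H^{2}$ ($S{\left(C,H \right)} = H^{2} + 15 = 15 + H^{2}$)
$Q{\left(O,L \right)} = 15 + O^{2}$
$\sqrt{Q{\left(B{\left(-6 \right)},-62 \right)} + y{\left(-34 \right)}} = \sqrt{\left(15 + \left(56 + 7 \left(-6\right)\right)^{2}\right) - 104} = \sqrt{\left(15 + \left(56 - 42\right)^{2}\right) - 104} = \sqrt{\left(15 + 14^{2}\right) - 104} = \sqrt{\left(15 + 196\right) - 104} = \sqrt{211 - 104} = \sqrt{107}$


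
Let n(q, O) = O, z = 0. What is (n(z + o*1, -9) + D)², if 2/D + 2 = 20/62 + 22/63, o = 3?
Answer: 185667876/1682209 ≈ 110.37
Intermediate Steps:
D = -1953/1297 (D = 2/(-2 + (20/62 + 22/63)) = 2/(-2 + (20*(1/62) + 22*(1/63))) = 2/(-2 + (10/31 + 22/63)) = 2/(-2 + 1312/1953) = 2/(-2594/1953) = 2*(-1953/2594) = -1953/1297 ≈ -1.5058)
(n(z + o*1, -9) + D)² = (-9 - 1953/1297)² = (-13626/1297)² = 185667876/1682209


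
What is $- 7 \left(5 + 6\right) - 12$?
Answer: $-89$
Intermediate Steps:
$- 7 \left(5 + 6\right) - 12 = \left(-7\right) 11 - 12 = -77 - 12 = -89$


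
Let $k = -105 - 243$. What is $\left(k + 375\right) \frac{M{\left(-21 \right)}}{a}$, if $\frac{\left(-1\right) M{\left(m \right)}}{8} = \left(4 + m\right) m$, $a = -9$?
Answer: $8568$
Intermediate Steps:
$k = -348$ ($k = -105 - 243 = -348$)
$M{\left(m \right)} = - 8 m \left(4 + m\right)$ ($M{\left(m \right)} = - 8 \left(4 + m\right) m = - 8 m \left(4 + m\right)$)
$\left(k + 375\right) \frac{M{\left(-21 \right)}}{a} = \left(-348 + 375\right) \frac{\left(-8\right) \left(-21\right) \left(4 - 21\right)}{-9} = 27 \left(-8\right) \left(-21\right) \left(-17\right) \left(- \frac{1}{9}\right) = 27 \left(\left(-2856\right) \left(- \frac{1}{9}\right)\right) = 27 \cdot \frac{952}{3} = 8568$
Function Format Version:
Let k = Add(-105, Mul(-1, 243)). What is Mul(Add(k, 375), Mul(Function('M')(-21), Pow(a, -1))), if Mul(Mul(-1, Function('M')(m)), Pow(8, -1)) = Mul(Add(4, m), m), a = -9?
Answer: 8568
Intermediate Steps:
k = -348 (k = Add(-105, -243) = -348)
Function('M')(m) = Mul(-8, m, Add(4, m)) (Function('M')(m) = Mul(-8, Mul(Add(4, m), m)) = Mul(-8, Mul(m, Add(4, m))) = Mul(-8, m, Add(4, m)))
Mul(Add(k, 375), Mul(Function('M')(-21), Pow(a, -1))) = Mul(Add(-348, 375), Mul(Mul(-8, -21, Add(4, -21)), Pow(-9, -1))) = Mul(27, Mul(Mul(-8, -21, -17), Rational(-1, 9))) = Mul(27, Mul(-2856, Rational(-1, 9))) = Mul(27, Rational(952, 3)) = 8568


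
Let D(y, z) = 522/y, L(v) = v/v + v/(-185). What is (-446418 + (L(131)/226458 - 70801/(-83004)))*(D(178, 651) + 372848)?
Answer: -124429737358935751062133/747563490420 ≈ -1.6645e+11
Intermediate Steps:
L(v) = 1 - v/185 (L(v) = 1 + v*(-1/185) = 1 - v/185)
(-446418 + (L(131)/226458 - 70801/(-83004)))*(D(178, 651) + 372848) = (-446418 + ((1 - 1/185*131)/226458 - 70801/(-83004)))*(522/178 + 372848) = (-446418 + ((1 - 131/185)*(1/226458) - 70801*(-1/83004)))*(522*(1/178) + 372848) = (-446418 + ((54/185)*(1/226458) + 70801/83004))*(261/89 + 372848) = (-446418 + (3/2327485 + 70801/83004))*(33183733/89) = (-446418 + 164788514497/193190564940)*(33183733/89) = -86243580830870423/193190564940*33183733/89 = -124429737358935751062133/747563490420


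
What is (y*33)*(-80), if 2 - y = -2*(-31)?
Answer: 158400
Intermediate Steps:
y = -60 (y = 2 - (-2)*(-31) = 2 - 1*62 = 2 - 62 = -60)
(y*33)*(-80) = -60*33*(-80) = -1980*(-80) = 158400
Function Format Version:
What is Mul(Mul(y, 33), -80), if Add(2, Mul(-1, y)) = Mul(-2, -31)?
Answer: 158400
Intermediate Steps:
y = -60 (y = Add(2, Mul(-1, Mul(-2, -31))) = Add(2, Mul(-1, 62)) = Add(2, -62) = -60)
Mul(Mul(y, 33), -80) = Mul(Mul(-60, 33), -80) = Mul(-1980, -80) = 158400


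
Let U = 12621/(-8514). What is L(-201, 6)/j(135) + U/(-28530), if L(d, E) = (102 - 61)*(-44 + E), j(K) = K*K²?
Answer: -857759737/1475644351500 ≈ -0.00058128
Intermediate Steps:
j(K) = K³
L(d, E) = -1804 + 41*E (L(d, E) = 41*(-44 + E) = -1804 + 41*E)
U = -4207/2838 (U = 12621*(-1/8514) = -4207/2838 ≈ -1.4824)
L(-201, 6)/j(135) + U/(-28530) = (-1804 + 41*6)/(135³) - 4207/2838/(-28530) = (-1804 + 246)/2460375 - 4207/2838*(-1/28530) = -1558*1/2460375 + 4207/80968140 = -1558/2460375 + 4207/80968140 = -857759737/1475644351500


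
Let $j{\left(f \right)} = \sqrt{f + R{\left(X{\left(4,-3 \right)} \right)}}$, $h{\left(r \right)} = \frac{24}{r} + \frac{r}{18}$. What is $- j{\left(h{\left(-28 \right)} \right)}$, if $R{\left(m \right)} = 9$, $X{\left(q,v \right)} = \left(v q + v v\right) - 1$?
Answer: $- \frac{\sqrt{2905}}{21} \approx -2.5666$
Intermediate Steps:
$h{\left(r \right)} = \frac{24}{r} + \frac{r}{18}$ ($h{\left(r \right)} = \frac{24}{r} + r \frac{1}{18} = \frac{24}{r} + \frac{r}{18}$)
$X{\left(q,v \right)} = -1 + v^{2} + q v$ ($X{\left(q,v \right)} = \left(q v + v^{2}\right) - 1 = \left(v^{2} + q v\right) - 1 = -1 + v^{2} + q v$)
$j{\left(f \right)} = \sqrt{9 + f}$ ($j{\left(f \right)} = \sqrt{f + 9} = \sqrt{9 + f}$)
$- j{\left(h{\left(-28 \right)} \right)} = - \sqrt{9 + \left(\frac{24}{-28} + \frac{1}{18} \left(-28\right)\right)} = - \sqrt{9 + \left(24 \left(- \frac{1}{28}\right) - \frac{14}{9}\right)} = - \sqrt{9 - \frac{152}{63}} = - \sqrt{\frac{415}{63}} = - \frac{\sqrt{2905}}{21}$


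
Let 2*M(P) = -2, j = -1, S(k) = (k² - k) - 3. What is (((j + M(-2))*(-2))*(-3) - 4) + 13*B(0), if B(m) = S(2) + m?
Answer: -29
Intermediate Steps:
S(k) = -3 + k² - k
M(P) = -1 (M(P) = (½)*(-2) = -1)
B(m) = -1 + m (B(m) = (-3 + 2² - 1*2) + m = (-3 + 4 - 2) + m = -1 + m)
(((j + M(-2))*(-2))*(-3) - 4) + 13*B(0) = (((-1 - 1)*(-2))*(-3) - 4) + 13*(-1 + 0) = (-2*(-2)*(-3) - 4) + 13*(-1) = (4*(-3) - 4) - 13 = (-12 - 4) - 13 = -16 - 13 = -29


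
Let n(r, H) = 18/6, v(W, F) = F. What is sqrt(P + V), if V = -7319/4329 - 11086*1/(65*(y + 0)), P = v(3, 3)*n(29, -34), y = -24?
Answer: sqrt(3001711765)/14430 ≈ 3.7968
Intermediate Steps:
n(r, H) = 3 (n(r, H) = 18*(1/6) = 3)
P = 9 (P = 3*3 = 9)
V = 468893/86580 (V = -7319/4329 - 11086*1/(65*(-24 + 0)) = -7319*1/4329 - 11086/(65*(-24)) = -563/333 - 11086/(-1560) = -563/333 - 11086*(-1/1560) = -563/333 + 5543/780 = 468893/86580 ≈ 5.4157)
sqrt(P + V) = sqrt(9 + 468893/86580) = sqrt(1248113/86580) = sqrt(3001711765)/14430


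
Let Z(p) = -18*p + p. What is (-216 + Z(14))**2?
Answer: 206116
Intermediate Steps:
Z(p) = -17*p
(-216 + Z(14))**2 = (-216 - 17*14)**2 = (-216 - 238)**2 = (-454)**2 = 206116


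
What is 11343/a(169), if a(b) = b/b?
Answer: 11343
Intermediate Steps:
a(b) = 1
11343/a(169) = 11343/1 = 11343*1 = 11343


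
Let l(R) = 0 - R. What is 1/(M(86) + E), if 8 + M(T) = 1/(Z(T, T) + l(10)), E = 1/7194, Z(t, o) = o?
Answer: -273372/2183341 ≈ -0.12521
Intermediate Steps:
l(R) = -R
E = 1/7194 ≈ 0.00013900
M(T) = -8 + 1/(-10 + T) (M(T) = -8 + 1/(T - 1*10) = -8 + 1/(T - 10) = -8 + 1/(-10 + T))
1/(M(86) + E) = 1/((81 - 8*86)/(-10 + 86) + 1/7194) = 1/((81 - 688)/76 + 1/7194) = 1/((1/76)*(-607) + 1/7194) = 1/(-607/76 + 1/7194) = 1/(-2183341/273372) = -273372/2183341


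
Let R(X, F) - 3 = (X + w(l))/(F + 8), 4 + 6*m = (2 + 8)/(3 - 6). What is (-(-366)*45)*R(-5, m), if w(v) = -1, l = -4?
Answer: 34830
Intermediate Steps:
m = -11/9 (m = -⅔ + ((2 + 8)/(3 - 6))/6 = -⅔ + (10/(-3))/6 = -⅔ + (10*(-⅓))/6 = -⅔ + (⅙)*(-10/3) = -⅔ - 5/9 = -11/9 ≈ -1.2222)
R(X, F) = 3 + (-1 + X)/(8 + F) (R(X, F) = 3 + (X - 1)/(F + 8) = 3 + (-1 + X)/(8 + F))
(-(-366)*45)*R(-5, m) = (-(-366)*45)*((23 - 5 + 3*(-11/9))/(8 - 11/9)) = (-183*(-90))*((23 - 5 - 11/3)/(61/9)) = 16470*((9/61)*(43/3)) = 16470*(129/61) = 34830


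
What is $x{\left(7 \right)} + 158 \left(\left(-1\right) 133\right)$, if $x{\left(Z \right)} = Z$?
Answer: $-21007$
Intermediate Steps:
$x{\left(7 \right)} + 158 \left(\left(-1\right) 133\right) = 7 + 158 \left(\left(-1\right) 133\right) = 7 + 158 \left(-133\right) = 7 - 21014 = -21007$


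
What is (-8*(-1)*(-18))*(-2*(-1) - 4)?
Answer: 288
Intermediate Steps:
(-8*(-1)*(-18))*(-2*(-1) - 4) = (8*(-18))*(2 - 4) = -144*(-2) = 288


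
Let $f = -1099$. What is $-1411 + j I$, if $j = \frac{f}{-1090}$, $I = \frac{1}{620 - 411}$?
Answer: $- \frac{321438811}{227810} \approx -1411.0$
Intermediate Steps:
$I = \frac{1}{209} \approx 0.0047847$
$j = \frac{1099}{1090}$ ($j = - \frac{1099}{-1090} = \left(-1099\right) \left(- \frac{1}{1090}\right) = \frac{1099}{1090} \approx 1.0083$)
$-1411 + j I = -1411 + \frac{1099}{1090} \cdot \frac{1}{209} = -1411 + \frac{1099}{227810} = - \frac{321438811}{227810}$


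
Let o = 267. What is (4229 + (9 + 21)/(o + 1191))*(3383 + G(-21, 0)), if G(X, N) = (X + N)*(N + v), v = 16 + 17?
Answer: 2764383880/243 ≈ 1.1376e+7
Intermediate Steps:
v = 33
G(X, N) = (33 + N)*(N + X) (G(X, N) = (X + N)*(N + 33) = (N + X)*(33 + N) = (33 + N)*(N + X))
(4229 + (9 + 21)/(o + 1191))*(3383 + G(-21, 0)) = (4229 + (9 + 21)/(267 + 1191))*(3383 + (0² + 33*0 + 33*(-21) + 0*(-21))) = (4229 + 30/1458)*(3383 + (0 + 0 - 693 + 0)) = (4229 + 30*(1/1458))*(3383 - 693) = (4229 + 5/243)*2690 = (1027652/243)*2690 = 2764383880/243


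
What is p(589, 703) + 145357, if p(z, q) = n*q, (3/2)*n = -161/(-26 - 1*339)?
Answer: 159392281/1095 ≈ 1.4556e+5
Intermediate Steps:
n = 322/1095 (n = 2*(-161/(-26 - 1*339))/3 = 2*(-161/(-26 - 339))/3 = 2*(-161/(-365))/3 = 2*(-161*(-1/365))/3 = (⅔)*(161/365) = 322/1095 ≈ 0.29406)
p(z, q) = 322*q/1095
p(589, 703) + 145357 = (322/1095)*703 + 145357 = 226366/1095 + 145357 = 159392281/1095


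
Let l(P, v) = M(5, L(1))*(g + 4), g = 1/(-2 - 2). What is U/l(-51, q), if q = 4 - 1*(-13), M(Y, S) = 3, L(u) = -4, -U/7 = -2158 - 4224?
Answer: 178696/45 ≈ 3971.0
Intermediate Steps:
U = 44674 (U = -7*(-2158 - 4224) = -7*(-6382) = 44674)
g = -¼ (g = 1/(-4) = -¼ ≈ -0.25000)
q = 17 (q = 4 + 13 = 17)
l(P, v) = 45/4 (l(P, v) = 3*(-¼ + 4) = 3*(15/4) = 45/4)
U/l(-51, q) = 44674/(45/4) = 44674*(4/45) = 178696/45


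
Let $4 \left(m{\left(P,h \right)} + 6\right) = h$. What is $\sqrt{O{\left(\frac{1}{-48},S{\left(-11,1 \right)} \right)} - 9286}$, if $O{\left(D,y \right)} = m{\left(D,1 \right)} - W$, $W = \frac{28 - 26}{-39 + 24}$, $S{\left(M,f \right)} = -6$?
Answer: $\frac{i \sqrt{8362455}}{30} \approx 96.393 i$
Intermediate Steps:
$m{\left(P,h \right)} = -6 + \frac{h}{4}$
$W = - \frac{2}{15}$ ($W = \frac{2}{-15} = 2 \left(- \frac{1}{15}\right) = - \frac{2}{15} \approx -0.13333$)
$O{\left(D,y \right)} = - \frac{337}{60}$ ($O{\left(D,y \right)} = \left(-6 + \frac{1}{4} \cdot 1\right) - - \frac{2}{15} = \left(-6 + \frac{1}{4}\right) + \frac{2}{15} = - \frac{23}{4} + \frac{2}{15} = - \frac{337}{60}$)
$\sqrt{O{\left(\frac{1}{-48},S{\left(-11,1 \right)} \right)} - 9286} = \sqrt{- \frac{337}{60} - 9286} = \sqrt{- \frac{557497}{60}} = \frac{i \sqrt{8362455}}{30}$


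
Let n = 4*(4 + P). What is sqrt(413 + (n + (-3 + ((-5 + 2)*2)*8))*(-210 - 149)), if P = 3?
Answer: 17*sqrt(30) ≈ 93.113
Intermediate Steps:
n = 28 (n = 4*(4 + 3) = 4*7 = 28)
sqrt(413 + (n + (-3 + ((-5 + 2)*2)*8))*(-210 - 149)) = sqrt(413 + (28 + (-3 + ((-5 + 2)*2)*8))*(-210 - 149)) = sqrt(413 + (28 + (-3 - 3*2*8))*(-359)) = sqrt(413 + (28 + (-3 - 6*8))*(-359)) = sqrt(413 + (28 + (-3 - 48))*(-359)) = sqrt(413 + (28 - 51)*(-359)) = sqrt(413 - 23*(-359)) = sqrt(413 + 8257) = sqrt(8670) = 17*sqrt(30)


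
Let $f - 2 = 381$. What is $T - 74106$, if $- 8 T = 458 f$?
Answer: $- \frac{384131}{4} \approx -96033.0$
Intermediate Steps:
$f = 383$ ($f = 2 + 381 = 383$)
$T = - \frac{87707}{4}$ ($T = - \frac{458 \cdot 383}{8} = \left(- \frac{1}{8}\right) 175414 = - \frac{87707}{4} \approx -21927.0$)
$T - 74106 = - \frac{87707}{4} - 74106 = - \frac{384131}{4}$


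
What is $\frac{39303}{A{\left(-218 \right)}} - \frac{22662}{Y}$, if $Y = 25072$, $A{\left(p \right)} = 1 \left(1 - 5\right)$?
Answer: $- \frac{123186933}{12536} \approx -9826.7$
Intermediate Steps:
$A{\left(p \right)} = -4$ ($A{\left(p \right)} = 1 \left(-4\right) = -4$)
$\frac{39303}{A{\left(-218 \right)}} - \frac{22662}{Y} = \frac{39303}{-4} - \frac{22662}{25072} = 39303 \left(- \frac{1}{4}\right) - \frac{11331}{12536} = - \frac{39303}{4} - \frac{11331}{12536} = - \frac{123186933}{12536}$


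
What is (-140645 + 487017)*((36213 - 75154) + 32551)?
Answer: -2213317080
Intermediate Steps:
(-140645 + 487017)*((36213 - 75154) + 32551) = 346372*(-38941 + 32551) = 346372*(-6390) = -2213317080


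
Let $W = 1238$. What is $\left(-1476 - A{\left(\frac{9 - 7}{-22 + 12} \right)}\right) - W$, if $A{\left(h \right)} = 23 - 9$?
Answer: $-2728$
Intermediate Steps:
$A{\left(h \right)} = 14$
$\left(-1476 - A{\left(\frac{9 - 7}{-22 + 12} \right)}\right) - W = \left(-1476 - 14\right) - 1238 = -1490 - 1238 = -2728$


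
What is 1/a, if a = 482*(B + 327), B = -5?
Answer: 1/155204 ≈ 6.4431e-6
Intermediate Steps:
a = 155204 (a = 482*(-5 + 327) = 482*322 = 155204)
1/a = 1/155204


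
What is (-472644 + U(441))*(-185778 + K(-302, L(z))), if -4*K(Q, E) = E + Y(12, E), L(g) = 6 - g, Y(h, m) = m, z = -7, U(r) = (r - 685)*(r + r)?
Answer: 127792239894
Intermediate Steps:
U(r) = 2*r*(-685 + r) (U(r) = (-685 + r)*(2*r) = 2*r*(-685 + r))
K(Q, E) = -E/2 (K(Q, E) = -(E + E)/4 = -E/2)
(-472644 + U(441))*(-185778 + K(-302, L(z))) = (-472644 + 2*441*(-685 + 441))*(-185778 - (6 - 1*(-7))/2) = (-472644 + 2*441*(-244))*(-185778 - (6 + 7)/2) = (-472644 - 215208)*(-185778 - 1/2*13) = -687852*(-185778 - 13/2) = -687852*(-371569/2) = 127792239894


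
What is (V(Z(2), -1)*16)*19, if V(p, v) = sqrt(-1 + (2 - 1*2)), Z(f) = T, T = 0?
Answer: 304*I ≈ 304.0*I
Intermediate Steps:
Z(f) = 0
V(p, v) = I (V(p, v) = sqrt(-1 + (2 - 2)) = sqrt(-1 + 0) = sqrt(-1) = I)
(V(Z(2), -1)*16)*19 = (I*16)*19 = (16*I)*19 = 304*I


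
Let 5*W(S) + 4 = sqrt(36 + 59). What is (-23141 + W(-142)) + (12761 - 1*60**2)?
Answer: -69904/5 + sqrt(95)/5 ≈ -13979.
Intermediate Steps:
W(S) = -4/5 + sqrt(95)/5 (W(S) = -4/5 + sqrt(36 + 59)/5 = -4/5 + sqrt(95)/5)
(-23141 + W(-142)) + (12761 - 1*60**2) = (-23141 + (-4/5 + sqrt(95)/5)) + (12761 - 1*60**2) = (-115709/5 + sqrt(95)/5) + (12761 - 1*3600) = (-115709/5 + sqrt(95)/5) + (12761 - 3600) = (-115709/5 + sqrt(95)/5) + 9161 = -69904/5 + sqrt(95)/5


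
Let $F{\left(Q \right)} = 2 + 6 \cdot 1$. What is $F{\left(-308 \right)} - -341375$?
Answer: $341383$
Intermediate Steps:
$F{\left(Q \right)} = 8$ ($F{\left(Q \right)} = 2 + 6 = 8$)
$F{\left(-308 \right)} - -341375 = 8 - -341375 = 8 + 341375 = 341383$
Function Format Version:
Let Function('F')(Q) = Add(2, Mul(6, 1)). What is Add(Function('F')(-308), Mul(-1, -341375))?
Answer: 341383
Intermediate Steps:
Function('F')(Q) = 8 (Function('F')(Q) = Add(2, 6) = 8)
Add(Function('F')(-308), Mul(-1, -341375)) = Add(8, Mul(-1, -341375)) = Add(8, 341375) = 341383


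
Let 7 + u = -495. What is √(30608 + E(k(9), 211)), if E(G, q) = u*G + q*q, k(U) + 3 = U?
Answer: 3*√8013 ≈ 268.55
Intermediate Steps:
u = -502 (u = -7 - 495 = -502)
k(U) = -3 + U
E(G, q) = q² - 502*G (E(G, q) = -502*G + q*q = -502*G + q² = q² - 502*G)
√(30608 + E(k(9), 211)) = √(30608 + (211² - 502*(-3 + 9))) = √(30608 + (44521 - 502*6)) = √(30608 + (44521 - 3012)) = √(30608 + 41509) = √72117 = 3*√8013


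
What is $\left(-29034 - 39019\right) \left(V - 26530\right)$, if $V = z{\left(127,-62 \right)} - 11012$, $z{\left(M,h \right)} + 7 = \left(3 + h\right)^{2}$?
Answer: $2318429604$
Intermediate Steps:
$z{\left(M,h \right)} = -7 + \left(3 + h\right)^{2}$
$V = -7538$ ($V = \left(-7 + \left(3 - 62\right)^{2}\right) - 11012 = \left(-7 + \left(-59\right)^{2}\right) - 11012 = \left(-7 + 3481\right) - 11012 = 3474 - 11012 = -7538$)
$\left(-29034 - 39019\right) \left(V - 26530\right) = \left(-29034 - 39019\right) \left(-7538 - 26530\right) = \left(-68053\right) \left(-34068\right) = 2318429604$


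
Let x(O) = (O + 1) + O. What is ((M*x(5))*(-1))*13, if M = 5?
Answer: -715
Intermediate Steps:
x(O) = 1 + 2*O (x(O) = (1 + O) + O = 1 + 2*O)
((M*x(5))*(-1))*13 = ((5*(1 + 2*5))*(-1))*13 = ((5*(1 + 10))*(-1))*13 = ((5*11)*(-1))*13 = (55*(-1))*13 = -55*13 = -715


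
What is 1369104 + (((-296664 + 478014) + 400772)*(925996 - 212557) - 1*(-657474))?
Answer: 415310564136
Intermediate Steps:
1369104 + (((-296664 + 478014) + 400772)*(925996 - 212557) - 1*(-657474)) = 1369104 + ((181350 + 400772)*713439 + 657474) = 1369104 + (582122*713439 + 657474) = 1369104 + (415308537558 + 657474) = 1369104 + 415309195032 = 415310564136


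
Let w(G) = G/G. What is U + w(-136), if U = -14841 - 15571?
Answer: -30411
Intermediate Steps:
w(G) = 1
U = -30412
U + w(-136) = -30412 + 1 = -30411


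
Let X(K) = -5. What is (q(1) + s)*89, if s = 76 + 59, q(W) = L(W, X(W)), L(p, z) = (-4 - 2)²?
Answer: 15219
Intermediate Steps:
L(p, z) = 36 (L(p, z) = (-6)² = 36)
q(W) = 36
s = 135
(q(1) + s)*89 = (36 + 135)*89 = 171*89 = 15219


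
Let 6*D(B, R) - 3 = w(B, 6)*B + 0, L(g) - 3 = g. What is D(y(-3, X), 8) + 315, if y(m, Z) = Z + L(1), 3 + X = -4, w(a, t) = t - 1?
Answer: 313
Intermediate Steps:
L(g) = 3 + g
w(a, t) = -1 + t
X = -7 (X = -3 - 4 = -7)
y(m, Z) = 4 + Z (y(m, Z) = Z + (3 + 1) = Z + 4 = 4 + Z)
D(B, R) = ½ + 5*B/6 (D(B, R) = ½ + ((-1 + 6)*B + 0)/6 = ½ + (5*B + 0)/6 = ½ + (5*B)/6 = ½ + 5*B/6)
D(y(-3, X), 8) + 315 = (½ + 5*(4 - 7)/6) + 315 = (½ + (⅚)*(-3)) + 315 = (½ - 5/2) + 315 = -2 + 315 = 313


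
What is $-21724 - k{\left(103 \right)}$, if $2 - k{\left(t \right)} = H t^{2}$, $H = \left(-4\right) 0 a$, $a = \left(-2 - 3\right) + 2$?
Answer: $-21726$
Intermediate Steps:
$a = -3$ ($a = -5 + 2 = -3$)
$H = 0$ ($H = \left(-4\right) 0 \left(-3\right) = 0 \left(-3\right) = 0$)
$k{\left(t \right)} = 2$ ($k{\left(t \right)} = 2 - 0 t^{2} = 2 - 0 = 2 + 0 = 2$)
$-21724 - k{\left(103 \right)} = -21724 - 2 = -21726$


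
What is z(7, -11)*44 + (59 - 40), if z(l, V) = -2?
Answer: -69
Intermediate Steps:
z(7, -11)*44 + (59 - 40) = -2*44 + (59 - 40) = -88 + 19 = -69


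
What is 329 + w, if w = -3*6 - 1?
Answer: 310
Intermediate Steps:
w = -19 (w = -18 - 1 = -19)
329 + w = 329 - 19 = 310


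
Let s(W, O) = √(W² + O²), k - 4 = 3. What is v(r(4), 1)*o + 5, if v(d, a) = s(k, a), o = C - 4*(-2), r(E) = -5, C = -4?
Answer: 5 + 20*√2 ≈ 33.284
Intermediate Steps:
k = 7 (k = 4 + 3 = 7)
s(W, O) = √(O² + W²)
o = 4 (o = -4 - 4*(-2) = -4 + 8 = 4)
v(d, a) = √(49 + a²) (v(d, a) = √(a² + 7²) = √(a² + 49) = √(49 + a²))
v(r(4), 1)*o + 5 = √(49 + 1²)*4 + 5 = √(49 + 1)*4 + 5 = √50*4 + 5 = (5*√2)*4 + 5 = 20*√2 + 5 = 5 + 20*√2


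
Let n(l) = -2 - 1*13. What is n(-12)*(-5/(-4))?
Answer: -75/4 ≈ -18.750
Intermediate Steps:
n(l) = -15 (n(l) = -2 - 13 = -15)
n(-12)*(-5/(-4)) = -(-75)/(-4) = -(-75)*(-1)/4 = -15*5/4 = -75/4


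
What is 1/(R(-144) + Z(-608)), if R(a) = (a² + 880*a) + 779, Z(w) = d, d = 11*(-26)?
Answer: -1/105491 ≈ -9.4795e-6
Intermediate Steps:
d = -286
Z(w) = -286
R(a) = 779 + a² + 880*a
1/(R(-144) + Z(-608)) = 1/((779 + (-144)² + 880*(-144)) - 286) = 1/((779 + 20736 - 126720) - 286) = 1/(-105205 - 286) = 1/(-105491) = -1/105491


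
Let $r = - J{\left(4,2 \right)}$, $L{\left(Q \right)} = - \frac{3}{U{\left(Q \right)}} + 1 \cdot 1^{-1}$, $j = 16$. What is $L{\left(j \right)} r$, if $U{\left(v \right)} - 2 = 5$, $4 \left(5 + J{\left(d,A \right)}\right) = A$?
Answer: $\frac{18}{7} \approx 2.5714$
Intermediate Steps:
$J{\left(d,A \right)} = -5 + \frac{A}{4}$
$U{\left(v \right)} = 7$ ($U{\left(v \right)} = 2 + 5 = 7$)
$L{\left(Q \right)} = \frac{4}{7}$ ($L{\left(Q \right)} = - \frac{3}{7} + 1 \cdot 1^{-1} = \left(-3\right) \frac{1}{7} + 1 \cdot 1 = - \frac{3}{7} + 1 = \frac{4}{7}$)
$r = \frac{9}{2}$ ($r = - (-5 + \frac{1}{4} \cdot 2) = - (-5 + \frac{1}{2}) = \left(-1\right) \left(- \frac{9}{2}\right) = \frac{9}{2} \approx 4.5$)
$L{\left(j \right)} r = \frac{4}{7} \cdot \frac{9}{2} = \frac{18}{7}$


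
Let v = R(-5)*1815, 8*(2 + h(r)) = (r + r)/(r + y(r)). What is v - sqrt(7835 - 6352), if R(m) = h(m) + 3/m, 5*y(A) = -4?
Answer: -502029/116 - sqrt(1483) ≈ -4366.3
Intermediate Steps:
y(A) = -4/5 (y(A) = (1/5)*(-4) = -4/5)
h(r) = -2 + r/(4*(-4/5 + r)) (h(r) = -2 + ((r + r)/(r - 4/5))/8 = -2 + ((2*r)/(-4/5 + r))/8 = -2 + (2*r/(-4/5 + r))/8 = -2 + r/(4*(-4/5 + r)))
R(m) = 3/m + (32 - 35*m)/(4*(-4 + 5*m)) (R(m) = (32 - 35*m)/(4*(-4 + 5*m)) + 3/m = 3/m + (32 - 35*m)/(4*(-4 + 5*m)))
v = -502029/116 (v = ((1/4)*(-48 - 35*(-5)**2 + 92*(-5))/(-5*(-4 + 5*(-5))))*1815 = ((1/4)*(-1/5)*(-48 - 35*25 - 460)/(-4 - 25))*1815 = ((1/4)*(-1/5)*(-48 - 875 - 460)/(-29))*1815 = ((1/4)*(-1/5)*(-1/29)*(-1383))*1815 = -1383/580*1815 = -502029/116 ≈ -4327.8)
v - sqrt(7835 - 6352) = -502029/116 - sqrt(7835 - 6352) = -502029/116 - sqrt(1483)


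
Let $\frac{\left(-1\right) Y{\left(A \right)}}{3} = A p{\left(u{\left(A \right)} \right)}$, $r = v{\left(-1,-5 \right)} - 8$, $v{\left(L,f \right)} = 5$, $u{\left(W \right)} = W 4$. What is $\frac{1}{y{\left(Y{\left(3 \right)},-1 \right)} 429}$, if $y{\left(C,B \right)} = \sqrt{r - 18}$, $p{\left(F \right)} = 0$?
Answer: $- \frac{i \sqrt{21}}{9009} \approx - 0.00050867 i$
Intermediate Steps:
$u{\left(W \right)} = 4 W$
$r = -3$ ($r = 5 - 8 = -3$)
$Y{\left(A \right)} = 0$ ($Y{\left(A \right)} = - 3 A 0 = \left(-3\right) 0 = 0$)
$y{\left(C,B \right)} = i \sqrt{21}$ ($y{\left(C,B \right)} = \sqrt{-3 - 18} = \sqrt{-21} = i \sqrt{21}$)
$\frac{1}{y{\left(Y{\left(3 \right)},-1 \right)} 429} = \frac{1}{i \sqrt{21} \cdot 429} = \frac{1}{429 i \sqrt{21}} = - \frac{i \sqrt{21}}{9009}$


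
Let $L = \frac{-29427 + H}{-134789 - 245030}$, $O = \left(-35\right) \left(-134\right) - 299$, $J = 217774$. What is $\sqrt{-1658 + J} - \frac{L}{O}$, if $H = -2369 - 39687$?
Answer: $- \frac{71483}{1667785229} + 2 \sqrt{54029} \approx 464.88$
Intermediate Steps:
$H = -42056$ ($H = -2369 - 39687 = -42056$)
$O = 4391$ ($O = 4690 - 299 = 4391$)
$L = \frac{71483}{379819}$ ($L = \frac{-29427 - 42056}{-134789 - 245030} = - \frac{71483}{-379819} = \left(-71483\right) \left(- \frac{1}{379819}\right) = \frac{71483}{379819} \approx 0.1882$)
$\sqrt{-1658 + J} - \frac{L}{O} = \sqrt{-1658 + 217774} - \frac{71483}{379819 \cdot 4391} = \sqrt{216116} - \frac{71483}{379819} \cdot \frac{1}{4391} = 2 \sqrt{54029} - \frac{71483}{1667785229} = - \frac{71483}{1667785229} + 2 \sqrt{54029}$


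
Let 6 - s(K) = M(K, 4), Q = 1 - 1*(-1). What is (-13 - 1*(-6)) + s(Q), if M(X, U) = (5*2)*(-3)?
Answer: 29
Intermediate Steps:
Q = 2 (Q = 1 + 1 = 2)
M(X, U) = -30 (M(X, U) = 10*(-3) = -30)
s(K) = 36 (s(K) = 6 - 1*(-30) = 6 + 30 = 36)
(-13 - 1*(-6)) + s(Q) = (-13 - 1*(-6)) + 36 = (-13 + 6) + 36 = -7 + 36 = 29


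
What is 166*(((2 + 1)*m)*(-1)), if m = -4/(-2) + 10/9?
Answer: -4648/3 ≈ -1549.3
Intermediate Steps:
m = 28/9 (m = -4*(-½) + 10*(⅑) = 2 + 10/9 = 28/9 ≈ 3.1111)
166*(((2 + 1)*m)*(-1)) = 166*(((2 + 1)*(28/9))*(-1)) = 166*((3*(28/9))*(-1)) = 166*((28/3)*(-1)) = 166*(-28/3) = -4648/3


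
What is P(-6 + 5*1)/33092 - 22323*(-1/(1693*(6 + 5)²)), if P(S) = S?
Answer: 738507863/6778995476 ≈ 0.10894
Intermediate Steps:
P(-6 + 5*1)/33092 - 22323*(-1/(1693*(6 + 5)²)) = (-6 + 5*1)/33092 - 22323*(-1/(1693*(6 + 5)²)) = (-6 + 5)*(1/33092) - 22323/(11²*(-1693)) = -1*1/33092 - 22323/(121*(-1693)) = -1/33092 - 22323/(-204853) = -1/33092 - 22323*(-1/204853) = -1/33092 + 22323/204853 = 738507863/6778995476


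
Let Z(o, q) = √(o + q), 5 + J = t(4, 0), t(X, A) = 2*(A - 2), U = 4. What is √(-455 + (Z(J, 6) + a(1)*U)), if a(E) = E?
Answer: √(-451 + I*√3) ≈ 0.04078 + 21.237*I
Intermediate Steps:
t(X, A) = -4 + 2*A (t(X, A) = 2*(-2 + A) = -4 + 2*A)
J = -9 (J = -5 + (-4 + 2*0) = -5 + (-4 + 0) = -5 - 4 = -9)
√(-455 + (Z(J, 6) + a(1)*U)) = √(-455 + (√(-9 + 6) + 1*4)) = √(-455 + (√(-3) + 4)) = √(-455 + (I*√3 + 4)) = √(-455 + (4 + I*√3)) = √(-451 + I*√3)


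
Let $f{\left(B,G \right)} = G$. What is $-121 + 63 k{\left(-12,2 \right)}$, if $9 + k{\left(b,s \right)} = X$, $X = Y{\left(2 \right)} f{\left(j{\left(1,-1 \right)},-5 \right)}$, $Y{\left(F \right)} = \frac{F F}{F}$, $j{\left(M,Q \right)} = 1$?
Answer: $-1318$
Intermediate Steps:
$Y{\left(F \right)} = F$ ($Y{\left(F \right)} = \frac{F^{2}}{F} = F$)
$X = -10$ ($X = 2 \left(-5\right) = -10$)
$k{\left(b,s \right)} = -19$ ($k{\left(b,s \right)} = -9 - 10 = -19$)
$-121 + 63 k{\left(-12,2 \right)} = -121 + 63 \left(-19\right) = -121 - 1197 = -1318$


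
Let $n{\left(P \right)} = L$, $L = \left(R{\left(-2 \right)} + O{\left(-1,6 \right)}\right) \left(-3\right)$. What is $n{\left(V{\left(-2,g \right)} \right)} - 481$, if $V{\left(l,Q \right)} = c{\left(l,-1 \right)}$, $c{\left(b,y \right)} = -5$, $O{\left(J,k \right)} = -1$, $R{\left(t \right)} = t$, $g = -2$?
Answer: $-472$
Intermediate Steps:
$V{\left(l,Q \right)} = -5$
$L = 9$ ($L = \left(-2 - 1\right) \left(-3\right) = \left(-3\right) \left(-3\right) = 9$)
$n{\left(P \right)} = 9$
$n{\left(V{\left(-2,g \right)} \right)} - 481 = 9 - 481 = -472$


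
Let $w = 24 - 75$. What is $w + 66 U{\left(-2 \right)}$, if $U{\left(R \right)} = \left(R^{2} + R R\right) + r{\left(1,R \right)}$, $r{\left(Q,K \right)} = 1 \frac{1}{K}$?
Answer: $444$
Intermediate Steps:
$w = -51$ ($w = 24 - 75 = -51$)
$r{\left(Q,K \right)} = \frac{1}{K}$
$U{\left(R \right)} = \frac{1}{R} + 2 R^{2}$ ($U{\left(R \right)} = \left(R^{2} + R R\right) + \frac{1}{R} = \left(R^{2} + R^{2}\right) + \frac{1}{R} = 2 R^{2} + \frac{1}{R} = \frac{1}{R} + 2 R^{2}$)
$w + 66 U{\left(-2 \right)} = -51 + 66 \frac{1 + 2 \left(-2\right)^{3}}{-2} = -51 + 66 \left(- \frac{1 + 2 \left(-8\right)}{2}\right) = -51 + 66 \left(- \frac{1 - 16}{2}\right) = -51 + 66 \left(\left(- \frac{1}{2}\right) \left(-15\right)\right) = -51 + 66 \cdot \frac{15}{2} = -51 + 495 = 444$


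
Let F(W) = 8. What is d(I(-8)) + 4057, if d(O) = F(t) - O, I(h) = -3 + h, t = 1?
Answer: 4076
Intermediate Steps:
d(O) = 8 - O
d(I(-8)) + 4057 = (8 - (-3 - 8)) + 4057 = (8 - 1*(-11)) + 4057 = (8 + 11) + 4057 = 19 + 4057 = 4076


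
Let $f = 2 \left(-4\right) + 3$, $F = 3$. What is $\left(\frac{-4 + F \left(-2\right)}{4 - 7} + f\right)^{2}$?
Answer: $\frac{25}{9} \approx 2.7778$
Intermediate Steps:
$f = -5$ ($f = -8 + 3 = -5$)
$\left(\frac{-4 + F \left(-2\right)}{4 - 7} + f\right)^{2} = \left(\frac{-4 + 3 \left(-2\right)}{4 - 7} - 5\right)^{2} = \left(\frac{-4 - 6}{-3} - 5\right)^{2} = \left(\left(-10\right) \left(- \frac{1}{3}\right) - 5\right)^{2} = \left(\frac{10}{3} - 5\right)^{2} = \left(- \frac{5}{3}\right)^{2} = \frac{25}{9}$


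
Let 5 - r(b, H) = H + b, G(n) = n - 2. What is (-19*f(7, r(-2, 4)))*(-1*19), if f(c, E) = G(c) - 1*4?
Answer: 361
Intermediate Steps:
G(n) = -2 + n
r(b, H) = 5 - H - b (r(b, H) = 5 - (H + b) = 5 + (-H - b) = 5 - H - b)
f(c, E) = -6 + c (f(c, E) = (-2 + c) - 1*4 = (-2 + c) - 4 = -6 + c)
(-19*f(7, r(-2, 4)))*(-1*19) = (-19*(-6 + 7))*(-1*19) = -19*1*(-19) = -19*(-19) = 361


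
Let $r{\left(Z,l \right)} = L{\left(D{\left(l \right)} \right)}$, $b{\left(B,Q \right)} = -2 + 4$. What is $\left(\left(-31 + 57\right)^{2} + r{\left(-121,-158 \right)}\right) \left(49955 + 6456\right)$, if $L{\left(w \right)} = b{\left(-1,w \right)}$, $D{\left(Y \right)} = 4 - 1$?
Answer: $38246658$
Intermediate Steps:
$b{\left(B,Q \right)} = 2$
$D{\left(Y \right)} = 3$ ($D{\left(Y \right)} = 4 - 1 = 3$)
$L{\left(w \right)} = 2$
$r{\left(Z,l \right)} = 2$
$\left(\left(-31 + 57\right)^{2} + r{\left(-121,-158 \right)}\right) \left(49955 + 6456\right) = \left(\left(-31 + 57\right)^{2} + 2\right) \left(49955 + 6456\right) = \left(26^{2} + 2\right) 56411 = \left(676 + 2\right) 56411 = 678 \cdot 56411 = 38246658$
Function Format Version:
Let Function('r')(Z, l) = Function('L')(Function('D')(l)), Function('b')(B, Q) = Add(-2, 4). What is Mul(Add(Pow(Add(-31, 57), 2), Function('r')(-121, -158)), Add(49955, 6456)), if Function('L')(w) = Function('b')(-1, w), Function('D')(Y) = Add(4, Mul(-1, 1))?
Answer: 38246658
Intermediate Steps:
Function('b')(B, Q) = 2
Function('D')(Y) = 3 (Function('D')(Y) = Add(4, -1) = 3)
Function('L')(w) = 2
Function('r')(Z, l) = 2
Mul(Add(Pow(Add(-31, 57), 2), Function('r')(-121, -158)), Add(49955, 6456)) = Mul(Add(Pow(Add(-31, 57), 2), 2), Add(49955, 6456)) = Mul(Add(Pow(26, 2), 2), 56411) = Mul(Add(676, 2), 56411) = Mul(678, 56411) = 38246658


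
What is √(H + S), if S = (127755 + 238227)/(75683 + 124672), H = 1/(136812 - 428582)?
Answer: √76851198906619310/205114310 ≈ 1.3515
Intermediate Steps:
H = -1/291770 (H = 1/(-291770) = -1/291770 ≈ -3.4274e-6)
S = 121994/66785 (S = 365982/200355 = 365982*(1/200355) = 121994/66785 ≈ 1.8267)
√(H + S) = √(-1/291770 + 121994/66785) = √(7118824519/3897171890) = √76851198906619310/205114310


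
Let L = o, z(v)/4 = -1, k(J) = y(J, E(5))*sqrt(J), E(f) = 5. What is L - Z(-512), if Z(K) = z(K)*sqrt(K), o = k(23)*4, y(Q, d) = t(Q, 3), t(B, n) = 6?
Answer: 24*sqrt(23) + 64*I*sqrt(2) ≈ 115.1 + 90.51*I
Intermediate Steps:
y(Q, d) = 6
k(J) = 6*sqrt(J)
o = 24*sqrt(23) (o = (6*sqrt(23))*4 = 24*sqrt(23) ≈ 115.10)
z(v) = -4 (z(v) = 4*(-1) = -4)
Z(K) = -4*sqrt(K)
L = 24*sqrt(23) ≈ 115.10
L - Z(-512) = 24*sqrt(23) - (-4)*sqrt(-512) = 24*sqrt(23) - (-4)*16*I*sqrt(2) = 24*sqrt(23) - (-64)*I*sqrt(2) = 24*sqrt(23) + 64*I*sqrt(2)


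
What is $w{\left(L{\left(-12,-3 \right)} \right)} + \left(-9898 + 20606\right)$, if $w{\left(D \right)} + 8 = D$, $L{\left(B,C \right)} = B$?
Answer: $10688$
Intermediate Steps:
$w{\left(D \right)} = -8 + D$
$w{\left(L{\left(-12,-3 \right)} \right)} + \left(-9898 + 20606\right) = \left(-8 - 12\right) + \left(-9898 + 20606\right) = -20 + 10708 = 10688$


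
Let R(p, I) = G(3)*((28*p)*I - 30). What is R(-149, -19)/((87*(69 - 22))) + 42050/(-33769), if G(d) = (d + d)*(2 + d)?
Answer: 26700566070/46027147 ≈ 580.10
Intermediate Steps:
G(d) = 2*d*(2 + d) (G(d) = (2*d)*(2 + d) = 2*d*(2 + d))
R(p, I) = -900 + 840*I*p (R(p, I) = (2*3*(2 + 3))*((28*p)*I - 30) = (2*3*5)*(28*I*p - 30) = 30*(-30 + 28*I*p) = -900 + 840*I*p)
R(-149, -19)/((87*(69 - 22))) + 42050/(-33769) = (-900 + 840*(-19)*(-149))/((87*(69 - 22))) + 42050/(-33769) = (-900 + 2378040)/((87*47)) + 42050*(-1/33769) = 2377140/4089 - 42050/33769 = 2377140*(1/4089) - 42050/33769 = 792380/1363 - 42050/33769 = 26700566070/46027147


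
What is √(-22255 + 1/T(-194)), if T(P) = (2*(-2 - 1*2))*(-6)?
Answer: I*√3204717/12 ≈ 149.18*I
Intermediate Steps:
T(P) = 48 (T(P) = (2*(-2 - 2))*(-6) = (2*(-4))*(-6) = -8*(-6) = 48)
√(-22255 + 1/T(-194)) = √(-22255 + 1/48) = √(-1068239/48) = I*√3204717/12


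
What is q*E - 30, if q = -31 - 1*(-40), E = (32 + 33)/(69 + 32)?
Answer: -2445/101 ≈ -24.208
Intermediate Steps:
E = 65/101 ≈ 0.64356
q = 9 (q = -31 + 40 = 9)
q*E - 30 = 9*(65/101) - 30 = 585/101 - 30 = -2445/101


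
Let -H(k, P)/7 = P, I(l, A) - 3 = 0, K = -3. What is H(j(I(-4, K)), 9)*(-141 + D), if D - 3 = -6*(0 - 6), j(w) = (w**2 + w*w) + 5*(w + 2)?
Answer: 6426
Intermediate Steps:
I(l, A) = 3 (I(l, A) = 3 + 0 = 3)
j(w) = 10 + 2*w**2 + 5*w (j(w) = (w**2 + w**2) + 5*(2 + w) = 2*w**2 + (10 + 5*w) = 10 + 2*w**2 + 5*w)
D = 39 (D = 3 - 6*(0 - 6) = 3 - 6*(-6) = 3 + 36 = 39)
H(k, P) = -7*P
H(j(I(-4, K)), 9)*(-141 + D) = (-7*9)*(-141 + 39) = -63*(-102) = 6426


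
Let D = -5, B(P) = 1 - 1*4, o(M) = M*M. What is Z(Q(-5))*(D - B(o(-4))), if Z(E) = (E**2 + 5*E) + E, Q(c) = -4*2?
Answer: -32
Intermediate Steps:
Q(c) = -8
o(M) = M**2
B(P) = -3 (B(P) = 1 - 4 = -3)
Z(E) = E**2 + 6*E
Z(Q(-5))*(D - B(o(-4))) = (-8*(6 - 8))*(-5 - 1*(-3)) = (-8*(-2))*(-5 + 3) = 16*(-2) = -32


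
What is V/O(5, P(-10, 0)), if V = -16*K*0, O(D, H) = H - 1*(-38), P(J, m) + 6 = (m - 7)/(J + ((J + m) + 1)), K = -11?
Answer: 0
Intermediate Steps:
P(J, m) = -6 + (-7 + m)/(1 + m + 2*J) (P(J, m) = -6 + (m - 7)/(J + ((J + m) + 1)) = -6 + (-7 + m)/(J + (1 + J + m)) = -6 + (-7 + m)/(1 + m + 2*J))
O(D, H) = 38 + H (O(D, H) = H + 38 = 38 + H)
V = 0 (V = -16*(-11)*0 = 176*0 = 0)
V/O(5, P(-10, 0)) = 0/(38 + (-13 - 12*(-10) - 5*0)/(1 + 0 + 2*(-10))) = 0/(38 + (-13 + 120 + 0)/(1 + 0 - 20)) = 0/(38 + 107/(-19)) = 0/(38 - 1/19*107) = 0/(38 - 107/19) = 0/(615/19) = 0*(19/615) = 0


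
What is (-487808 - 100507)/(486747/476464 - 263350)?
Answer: 280310918160/125476307653 ≈ 2.2340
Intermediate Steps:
(-487808 - 100507)/(486747/476464 - 263350) = -588315/(486747*(1/476464) - 263350) = -588315/(486747/476464 - 263350) = -588315/(-125476307653/476464) = -588315*(-476464/125476307653) = 280310918160/125476307653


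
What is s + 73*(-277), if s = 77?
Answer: -20144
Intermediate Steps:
s + 73*(-277) = 77 + 73*(-277) = 77 - 20221 = -20144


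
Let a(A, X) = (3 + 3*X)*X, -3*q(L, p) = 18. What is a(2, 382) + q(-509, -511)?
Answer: 438912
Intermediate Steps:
q(L, p) = -6 (q(L, p) = -⅓*18 = -6)
a(A, X) = X*(3 + 3*X)
a(2, 382) + q(-509, -511) = 3*382*(1 + 382) - 6 = 3*382*383 - 6 = 438918 - 6 = 438912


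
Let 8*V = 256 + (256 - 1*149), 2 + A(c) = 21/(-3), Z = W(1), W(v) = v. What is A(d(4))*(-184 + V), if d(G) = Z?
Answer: 9981/8 ≈ 1247.6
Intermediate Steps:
Z = 1
d(G) = 1
A(c) = -9 (A(c) = -2 + 21/(-3) = -2 + 21*(-1/3) = -2 - 7 = -9)
V = 363/8 (V = (256 + (256 - 1*149))/8 = (256 + (256 - 149))/8 = (256 + 107)/8 = (1/8)*363 = 363/8 ≈ 45.375)
A(d(4))*(-184 + V) = -9*(-184 + 363/8) = -9*(-1109/8) = 9981/8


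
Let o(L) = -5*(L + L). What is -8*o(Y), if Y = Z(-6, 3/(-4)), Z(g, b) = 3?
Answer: 240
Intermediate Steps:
Y = 3
o(L) = -10*L
-8*o(Y) = -(-80)*3 = -8*(-30) = 240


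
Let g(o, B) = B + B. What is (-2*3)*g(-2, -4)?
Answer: 48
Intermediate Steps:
g(o, B) = 2*B
(-2*3)*g(-2, -4) = (-2*3)*(2*(-4)) = -6*(-8) = 48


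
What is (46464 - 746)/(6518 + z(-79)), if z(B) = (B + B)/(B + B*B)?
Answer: 1783002/254201 ≈ 7.0141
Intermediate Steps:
z(B) = 2*B/(B + B²) (z(B) = (2*B)/(B + B²) = 2*B/(B + B²))
(46464 - 746)/(6518 + z(-79)) = (46464 - 746)/(6518 + 2/(1 - 79)) = 45718/(6518 + 2/(-78)) = 45718/(6518 + 2*(-1/78)) = 45718/(6518 - 1/39) = 45718/(254201/39) = 45718*(39/254201) = 1783002/254201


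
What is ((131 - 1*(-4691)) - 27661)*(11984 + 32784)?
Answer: -1022456352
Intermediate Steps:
((131 - 1*(-4691)) - 27661)*(11984 + 32784) = ((131 + 4691) - 27661)*44768 = (4822 - 27661)*44768 = -22839*44768 = -1022456352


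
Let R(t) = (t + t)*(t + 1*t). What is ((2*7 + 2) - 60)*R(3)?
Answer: -1584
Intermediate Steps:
R(t) = 4*t**2 (R(t) = (2*t)*(t + t) = (2*t)*(2*t) = 4*t**2)
((2*7 + 2) - 60)*R(3) = ((2*7 + 2) - 60)*(4*3**2) = ((14 + 2) - 60)*(4*9) = (16 - 60)*36 = -44*36 = -1584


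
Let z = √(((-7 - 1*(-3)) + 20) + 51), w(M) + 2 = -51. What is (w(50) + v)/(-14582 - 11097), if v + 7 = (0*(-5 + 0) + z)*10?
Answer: 60/25679 - 10*√67/25679 ≈ -0.00085103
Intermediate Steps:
w(M) = -53 (w(M) = -2 - 51 = -53)
z = √67 (z = √(((-7 + 3) + 20) + 51) = √((-4 + 20) + 51) = √(16 + 51) = √67 ≈ 8.1853)
v = -7 + 10*√67 (v = -7 + (0*(-5 + 0) + √67)*10 = -7 + (0*(-5) + √67)*10 = -7 + (0 + √67)*10 = -7 + √67*10 = -7 + 10*√67 ≈ 74.854)
(w(50) + v)/(-14582 - 11097) = (-53 + (-7 + 10*√67))/(-14582 - 11097) = (-60 + 10*√67)/(-25679) = (-60 + 10*√67)*(-1/25679) = 60/25679 - 10*√67/25679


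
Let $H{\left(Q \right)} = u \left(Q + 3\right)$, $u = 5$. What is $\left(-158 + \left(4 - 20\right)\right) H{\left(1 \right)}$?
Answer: $-3480$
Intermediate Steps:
$H{\left(Q \right)} = 15 + 5 Q$ ($H{\left(Q \right)} = 5 \left(Q + 3\right) = 5 \left(3 + Q\right) = 15 + 5 Q$)
$\left(-158 + \left(4 - 20\right)\right) H{\left(1 \right)} = \left(-158 + \left(4 - 20\right)\right) \left(15 + 5 \cdot 1\right) = \left(-158 + \left(4 - 20\right)\right) \left(15 + 5\right) = \left(-158 - 16\right) 20 = \left(-174\right) 20 = -3480$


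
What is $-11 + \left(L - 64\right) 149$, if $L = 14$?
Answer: $-7461$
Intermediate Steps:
$-11 + \left(L - 64\right) 149 = -11 + \left(14 - 64\right) 149 = -11 - 7450 = -7461$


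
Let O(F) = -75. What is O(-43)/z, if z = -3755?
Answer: 15/751 ≈ 0.019973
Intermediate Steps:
O(-43)/z = -75/(-3755) = -75*(-1/3755) = 15/751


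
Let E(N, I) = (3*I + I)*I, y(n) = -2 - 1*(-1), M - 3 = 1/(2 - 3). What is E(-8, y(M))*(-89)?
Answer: -356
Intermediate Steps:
M = 2 (M = 3 + 1/(2 - 3) = 3 + 1/(-1) = 3 - 1 = 2)
y(n) = -1 (y(n) = -2 + 1 = -1)
E(N, I) = 4*I² (E(N, I) = (4*I)*I = 4*I²)
E(-8, y(M))*(-89) = (4*(-1)²)*(-89) = (4*1)*(-89) = 4*(-89) = -356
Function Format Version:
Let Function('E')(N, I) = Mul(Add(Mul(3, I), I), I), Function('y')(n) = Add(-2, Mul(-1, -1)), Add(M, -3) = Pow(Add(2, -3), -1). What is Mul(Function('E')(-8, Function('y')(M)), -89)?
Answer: -356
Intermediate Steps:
M = 2 (M = Add(3, Pow(Add(2, -3), -1)) = Add(3, Pow(-1, -1)) = Add(3, -1) = 2)
Function('y')(n) = -1 (Function('y')(n) = Add(-2, 1) = -1)
Function('E')(N, I) = Mul(4, Pow(I, 2)) (Function('E')(N, I) = Mul(Mul(4, I), I) = Mul(4, Pow(I, 2)))
Mul(Function('E')(-8, Function('y')(M)), -89) = Mul(Mul(4, Pow(-1, 2)), -89) = Mul(Mul(4, 1), -89) = Mul(4, -89) = -356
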